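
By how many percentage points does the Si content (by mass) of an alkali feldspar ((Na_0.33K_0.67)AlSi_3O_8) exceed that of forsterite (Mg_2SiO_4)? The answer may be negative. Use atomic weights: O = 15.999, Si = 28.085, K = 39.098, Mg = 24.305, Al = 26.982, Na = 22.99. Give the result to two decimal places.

Si in (Na_0.33K_0.67)AlSi_3O_8: molar mass 273.011 g/mol; 3×28.085 = 84.255 g → 30.86 wt%.
Si in Mg_2SiO_4: molar mass 140.691 g/mol; 1×28.085 = 28.085 g → 19.96 wt%.
Difference = 30.86 − 19.96 = 10.90 percentage points.

10.90 percentage points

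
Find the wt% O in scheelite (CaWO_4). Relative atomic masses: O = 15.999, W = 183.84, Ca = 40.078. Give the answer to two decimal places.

M(CaWO_4) = 287.914 g/mol.
O contributes 4 × 15.999 = 63.996 g per mole.
63.996/287.914 = 0.2223 → 22.23%.

22.23 weight percent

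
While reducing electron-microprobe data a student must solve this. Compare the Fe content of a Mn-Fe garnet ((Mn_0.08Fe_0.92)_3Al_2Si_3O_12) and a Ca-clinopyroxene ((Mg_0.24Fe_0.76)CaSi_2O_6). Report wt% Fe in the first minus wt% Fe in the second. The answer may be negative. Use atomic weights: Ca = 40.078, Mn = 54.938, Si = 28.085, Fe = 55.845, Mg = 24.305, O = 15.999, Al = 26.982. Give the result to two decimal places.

13.33 percentage points

First mineral: 154.132 g Fe in 497.524 g formula = 30.98 wt% Fe.
Second mineral: 42.442 g Fe in 240.517 g formula = 17.65 wt% Fe.
30.98% − 17.65% gives a difference of 13.33 percentage points.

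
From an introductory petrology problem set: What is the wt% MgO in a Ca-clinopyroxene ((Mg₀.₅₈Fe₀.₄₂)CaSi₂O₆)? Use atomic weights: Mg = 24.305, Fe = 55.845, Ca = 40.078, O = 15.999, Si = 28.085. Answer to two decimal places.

10.17 wt%

M((Mg₀.₅₈Fe₀.₄₂)CaSi₂O₆) = 229.794 g/mol; M(MgO) = 40.304 g/mol.
Moles MgO per formula unit = 0.58 Mg ÷ 1 = 0.5800.
MgO fraction = (0.5800 × 40.304) / 229.794 = 23.376/229.794 = 0.1017.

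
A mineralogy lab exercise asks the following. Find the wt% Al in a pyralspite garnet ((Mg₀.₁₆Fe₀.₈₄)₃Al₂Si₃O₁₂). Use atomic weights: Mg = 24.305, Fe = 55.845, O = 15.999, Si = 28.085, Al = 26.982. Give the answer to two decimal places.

Molar mass of (Mg₀.₁₆Fe₀.₈₄)₃Al₂Si₃O₁₂: 0.48*24.305 + 2.52*55.845 + 2*26.982 + 3*28.085 + 12*15.999 = 482.603 g/mol.
Mass of Al per formula unit: 2 × 26.982 = 53.964 g.
Weight fraction Al = 53.964 / 482.603 = 0.1118.

11.18 weight percent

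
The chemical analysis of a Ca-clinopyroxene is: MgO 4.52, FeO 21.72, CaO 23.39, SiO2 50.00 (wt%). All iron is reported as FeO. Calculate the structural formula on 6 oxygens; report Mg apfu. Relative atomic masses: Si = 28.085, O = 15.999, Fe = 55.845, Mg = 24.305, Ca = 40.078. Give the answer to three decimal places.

4.52 wt% MgO ÷ 40.304 g/mol = 0.11215 mol, giving 0.11215 Mg and 0.11215 O.
21.72 wt% FeO ÷ 71.844 g/mol = 0.30232 mol, giving 0.30232 Fe and 0.30232 O.
23.39 wt% CaO ÷ 56.077 g/mol = 0.41711 mol, giving 0.41711 Ca and 0.41711 O.
50.00 wt% SiO2 ÷ 60.083 g/mol = 0.83218 mol, giving 0.83218 Si and 1.66436 O.
Oxygen sums to 2.49594; scaling by 6/2.49594 = 2.40390 puts the formula on 6 O.
Mg: 0.11215 × 2.40390 = 0.270 atoms per formula unit.

0.270 Mg apfu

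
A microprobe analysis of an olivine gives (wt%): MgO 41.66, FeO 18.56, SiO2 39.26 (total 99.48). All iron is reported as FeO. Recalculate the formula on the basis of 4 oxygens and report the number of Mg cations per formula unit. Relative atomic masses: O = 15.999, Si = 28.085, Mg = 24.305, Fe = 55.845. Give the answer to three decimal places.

1.591 Mg apfu

MgO: 41.66/40.304 = 1.03364 mol → 1.03364 mol Mg, 1.03364 mol O.
FeO: 18.56/71.844 = 0.25834 mol → 0.25834 mol Fe, 0.25834 mol O.
SiO2: 39.26/60.083 = 0.65343 mol → 0.65343 mol Si, 1.30686 mol O.
Total oxygen = 2.59884 mol. Normalization factor = 4/2.59884 = 1.53915.
Mg per 4 O = 1.03364 × 1.53915 = 1.591.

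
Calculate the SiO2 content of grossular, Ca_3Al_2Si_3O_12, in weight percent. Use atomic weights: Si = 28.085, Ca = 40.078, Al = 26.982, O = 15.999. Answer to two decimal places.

Molar mass of Ca_3Al_2Si_3O_12 = 3*40.078 + 2*26.982 + 3*28.085 + 12*15.999 = 450.441 g/mol.
Each formula unit contains 3 Si, equivalent to 3/1 = 3.0000 mol SiO2.
M(SiO2) = 1×28.085 + 2×15.999 = 60.083 g/mol.
Mass of SiO2 per formula unit = 3.0000 × 60.083 = 180.249 g.
SiO2 wt% = 180.249 / 450.441 × 100 = 40.02%.

40.02 wt%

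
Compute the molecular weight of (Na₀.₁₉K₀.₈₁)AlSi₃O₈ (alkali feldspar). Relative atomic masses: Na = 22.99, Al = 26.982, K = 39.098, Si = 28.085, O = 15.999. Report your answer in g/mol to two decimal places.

275.27 g/mol

M = 0.19*22.99 + 0.81*39.098 + 1*26.982 + 3*28.085 + 8*15.999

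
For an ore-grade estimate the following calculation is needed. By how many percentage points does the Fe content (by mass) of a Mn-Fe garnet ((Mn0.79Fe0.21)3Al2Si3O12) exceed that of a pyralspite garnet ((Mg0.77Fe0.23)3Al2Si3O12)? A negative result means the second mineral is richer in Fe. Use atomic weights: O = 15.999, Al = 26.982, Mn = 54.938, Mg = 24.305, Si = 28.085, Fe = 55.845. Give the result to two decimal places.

M((Mn0.79Fe0.21)3Al2Si3O12) = 495.592 g/mol, so wt% Fe = 35.182/495.592 × 100 = 7.10%.
M((Mg0.77Fe0.23)3Al2Si3O12) = 424.885 g/mol, so wt% Fe = 38.533/424.885 × 100 = 9.07%.
7.10 − 9.07 = -1.97 pp.

-1.97 percentage points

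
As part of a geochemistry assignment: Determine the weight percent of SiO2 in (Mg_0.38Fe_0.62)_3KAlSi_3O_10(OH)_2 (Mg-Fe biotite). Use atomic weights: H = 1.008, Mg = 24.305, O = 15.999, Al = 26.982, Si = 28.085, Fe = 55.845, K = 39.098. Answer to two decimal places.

M((Mg_0.38Fe_0.62)_3KAlSi_3O_10(OH)_2) = 475.918 g/mol; M(SiO2) = 60.083 g/mol.
Moles SiO2 per formula unit = 3 Si ÷ 1 = 3.0000.
SiO2 fraction = (3.0000 × 60.083) / 475.918 = 180.249/475.918 = 0.3787.

37.87 wt%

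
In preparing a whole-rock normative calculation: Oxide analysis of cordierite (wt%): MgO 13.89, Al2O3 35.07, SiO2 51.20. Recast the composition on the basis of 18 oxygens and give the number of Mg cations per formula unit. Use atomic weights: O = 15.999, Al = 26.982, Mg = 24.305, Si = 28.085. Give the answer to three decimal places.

2.014 Mg apfu

MgO: 13.89/40.304 = 0.34463 mol → 0.34463 mol Mg, 0.34463 mol O.
Al2O3: 35.07/101.961 = 0.34396 mol → 0.68792 mol Al, 1.03188 mol O.
SiO2: 51.20/60.083 = 0.85215 mol → 0.85215 mol Si, 1.70430 mol O.
Total oxygen = 3.08081 mol. Normalization factor = 18/3.08081 = 5.84262.
Mg per 18 O = 0.34463 × 5.84262 = 2.014.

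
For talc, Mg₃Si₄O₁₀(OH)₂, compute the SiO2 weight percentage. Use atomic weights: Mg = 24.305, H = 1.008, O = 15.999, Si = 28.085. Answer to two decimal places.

63.37 wt%

Formula mass = 379.259 g/mol.
4 Si → 4.0000 mol SiO2 per formula unit; M(SiO2) = 60.083, so SiO2 mass = 240.332 g.
240.332/379.259 × 100 = 63.37 wt%.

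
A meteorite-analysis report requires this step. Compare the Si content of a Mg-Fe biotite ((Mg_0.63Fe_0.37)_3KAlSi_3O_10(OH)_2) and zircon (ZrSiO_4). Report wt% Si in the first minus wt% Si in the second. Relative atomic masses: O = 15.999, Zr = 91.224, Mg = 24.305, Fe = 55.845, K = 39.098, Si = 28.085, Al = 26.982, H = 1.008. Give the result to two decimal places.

Si in (Mg_0.63Fe_0.37)_3KAlSi_3O_10(OH)_2: molar mass 452.263 g/mol; 3×28.085 = 84.255 g → 18.63 wt%.
Si in ZrSiO_4: molar mass 183.305 g/mol; 1×28.085 = 28.085 g → 15.32 wt%.
Difference = 18.63 − 15.32 = 3.31 percentage points.

3.31 percentage points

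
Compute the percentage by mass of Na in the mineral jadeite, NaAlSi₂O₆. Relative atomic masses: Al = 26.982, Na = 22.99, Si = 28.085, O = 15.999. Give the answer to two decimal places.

Formula mass = 1·22.99 + 1·26.982 + 2·28.085 + 6·15.999 = 202.136 g/mol, of which 22.990 g is Na.
So Na makes up 22.990/202.136 = 0.1137 of the mass, i.e. 11.37%.

11.37 weight percent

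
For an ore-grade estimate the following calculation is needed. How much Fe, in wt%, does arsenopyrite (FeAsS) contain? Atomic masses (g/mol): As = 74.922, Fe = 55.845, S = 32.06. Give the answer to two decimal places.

Molar mass of FeAsS: 1*55.845 + 1*74.922 + 1*32.06 = 162.827 g/mol.
Mass of Fe per formula unit: 1 × 55.845 = 55.845 g.
Weight fraction Fe = 55.845 / 162.827 = 0.3430.

34.30 wt%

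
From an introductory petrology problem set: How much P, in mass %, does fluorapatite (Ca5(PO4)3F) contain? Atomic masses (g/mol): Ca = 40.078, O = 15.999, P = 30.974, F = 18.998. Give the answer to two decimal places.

18.43 mass %

Formula mass = 5×40.078 + 3×30.974 + 12×15.999 + 1×18.998 = 504.298 g/mol, of which 92.922 g is P.
So P makes up 92.922/504.298 = 0.1843 of the mass, i.e. 18.43%.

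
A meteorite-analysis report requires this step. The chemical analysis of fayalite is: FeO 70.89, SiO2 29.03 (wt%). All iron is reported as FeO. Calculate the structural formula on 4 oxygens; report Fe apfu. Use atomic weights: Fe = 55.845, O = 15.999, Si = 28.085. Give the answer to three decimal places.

FeO (M=71.844): mol = 0.98672; Fe = 0.98672, O = 0.98672.
SiO2 (M=60.083): mol = 0.48316; Si = 0.48316, O = 0.96632.
ΣO = 1.95304; factor = 4/ΣO = 2.04809.
Fe apfu = 0.98672 × 2.04809 = 2.021.

2.021 Fe apfu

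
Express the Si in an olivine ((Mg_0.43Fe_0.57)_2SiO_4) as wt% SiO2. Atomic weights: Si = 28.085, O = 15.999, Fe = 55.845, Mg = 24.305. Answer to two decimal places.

M((Mg_0.43Fe_0.57)_2SiO_4) = 176.647 g/mol; M(SiO2) = 60.083 g/mol.
Moles SiO2 per formula unit = 1 Si ÷ 1 = 1.0000.
SiO2 fraction = (1.0000 × 60.083) / 176.647 = 60.083/176.647 = 0.3401.

34.01 wt%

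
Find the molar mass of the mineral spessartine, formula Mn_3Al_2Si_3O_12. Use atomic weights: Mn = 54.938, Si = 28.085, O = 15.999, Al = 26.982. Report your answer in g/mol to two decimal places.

Mn: 3 × 54.938 = 164.8140
Al: 2 × 26.982 = 53.9640
Si: 3 × 28.085 = 84.2550
O: 12 × 15.999 = 191.9880
Summing the contributions gives the formula mass.

495.02 g/mol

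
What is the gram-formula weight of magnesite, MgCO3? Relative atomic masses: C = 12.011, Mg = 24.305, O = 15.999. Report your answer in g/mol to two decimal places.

84.31 g/mol

Mg: 1 × 24.305 = 24.3050
C: 1 × 12.011 = 12.0110
O: 3 × 15.999 = 47.9970
Summing the contributions gives the formula mass.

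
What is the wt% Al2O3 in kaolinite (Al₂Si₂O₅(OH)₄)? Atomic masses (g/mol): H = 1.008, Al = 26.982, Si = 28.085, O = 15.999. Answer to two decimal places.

39.50 wt%

Molar mass of Al₂Si₂O₅(OH)₄ = 2*26.982 + 2*28.085 + 9*15.999 + 4*1.008 = 258.157 g/mol.
Each formula unit contains 2 Al, equivalent to 2/2 = 1.0000 mol Al2O3.
M(Al2O3) = 2×26.982 + 3×15.999 = 101.961 g/mol.
Mass of Al2O3 per formula unit = 1.0000 × 101.961 = 101.961 g.
Al2O3 wt% = 101.961 / 258.157 × 100 = 39.50%.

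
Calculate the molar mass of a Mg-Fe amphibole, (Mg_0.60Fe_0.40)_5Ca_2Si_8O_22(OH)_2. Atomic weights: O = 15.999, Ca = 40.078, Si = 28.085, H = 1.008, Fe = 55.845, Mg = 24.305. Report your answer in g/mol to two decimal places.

875.43 g/mol

M = 3(24.305) + 2(55.845) + 2(40.078) + 8(28.085) + 24(15.999) + 2(1.008)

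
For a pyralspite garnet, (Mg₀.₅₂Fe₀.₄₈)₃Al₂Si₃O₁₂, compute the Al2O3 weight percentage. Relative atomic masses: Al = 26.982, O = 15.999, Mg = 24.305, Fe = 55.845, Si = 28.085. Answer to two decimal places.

22.73 wt%

M((Mg₀.₅₂Fe₀.₄₈)₃Al₂Si₃O₁₂) = 448.540 g/mol; M(Al2O3) = 101.961 g/mol.
Moles Al2O3 per formula unit = 2 Al ÷ 2 = 1.0000.
Al2O3 fraction = (1.0000 × 101.961) / 448.540 = 101.961/448.540 = 0.2273.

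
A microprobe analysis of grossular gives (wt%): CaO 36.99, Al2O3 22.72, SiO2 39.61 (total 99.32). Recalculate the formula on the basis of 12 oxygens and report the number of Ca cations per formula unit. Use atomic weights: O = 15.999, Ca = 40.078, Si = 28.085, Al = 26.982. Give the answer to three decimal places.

2.991 Ca apfu

CaO (M=56.077): mol = 0.65963; Ca = 0.65963, O = 0.65963.
Al2O3 (M=101.961): mol = 0.22283; Al = 0.44566, O = 0.66849.
SiO2 (M=60.083): mol = 0.65925; Si = 0.65925, O = 1.31850.
ΣO = 2.64662; factor = 12/ΣO = 4.53408.
Ca apfu = 0.65963 × 4.53408 = 2.991.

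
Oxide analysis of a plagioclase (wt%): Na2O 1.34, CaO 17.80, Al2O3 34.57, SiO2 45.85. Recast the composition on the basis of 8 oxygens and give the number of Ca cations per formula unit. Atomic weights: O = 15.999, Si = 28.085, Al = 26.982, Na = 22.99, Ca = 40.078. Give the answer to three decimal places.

Na2O (M=61.979): mol = 0.02162; Na = 0.04324, O = 0.02162.
CaO (M=56.077): mol = 0.31742; Ca = 0.31742, O = 0.31742.
Al2O3 (M=101.961): mol = 0.33905; Al = 0.67810, O = 1.01715.
SiO2 (M=60.083): mol = 0.76311; Si = 0.76311, O = 1.52622.
ΣO = 2.88241; factor = 8/ΣO = 2.77546.
Ca apfu = 0.31742 × 2.77546 = 0.881.

0.881 Ca apfu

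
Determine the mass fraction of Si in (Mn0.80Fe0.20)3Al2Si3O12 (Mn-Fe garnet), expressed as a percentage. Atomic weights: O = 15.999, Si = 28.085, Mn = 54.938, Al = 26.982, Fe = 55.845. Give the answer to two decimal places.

17.00 wt%

Formula mass = 2.40*54.938 + 0.60*55.845 + 2*26.982 + 3*28.085 + 12*15.999 = 495.565 g/mol, of which 84.255 g is Si.
So Si makes up 84.255/495.565 = 0.1700 of the mass, i.e. 17.00%.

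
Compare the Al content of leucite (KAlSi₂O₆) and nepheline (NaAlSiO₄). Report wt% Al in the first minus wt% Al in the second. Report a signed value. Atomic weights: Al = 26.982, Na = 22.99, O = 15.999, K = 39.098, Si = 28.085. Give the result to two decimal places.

First mineral: 26.982 g Al in 218.244 g formula = 12.36 wt% Al.
Second mineral: 26.982 g Al in 142.053 g formula = 18.99 wt% Al.
12.36% − 18.99% gives a difference of -6.63 percentage points.

-6.63 percentage points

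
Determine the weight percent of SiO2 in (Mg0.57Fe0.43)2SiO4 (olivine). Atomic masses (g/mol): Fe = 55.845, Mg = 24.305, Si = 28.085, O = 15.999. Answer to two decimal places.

35.80 wt%

Formula mass = 167.815 g/mol.
1 Si → 1.0000 mol SiO2 per formula unit; M(SiO2) = 60.083, so SiO2 mass = 60.083 g.
60.083/167.815 × 100 = 35.80 wt%.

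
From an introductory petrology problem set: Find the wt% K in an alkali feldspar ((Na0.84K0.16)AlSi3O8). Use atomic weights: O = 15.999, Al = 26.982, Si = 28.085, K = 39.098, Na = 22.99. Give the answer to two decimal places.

2.36 mass %

Formula mass = 0.84*22.99 + 0.16*39.098 + 1*26.982 + 3*28.085 + 8*15.999 = 264.796 g/mol, of which 6.256 g is K.
So K makes up 6.256/264.796 = 0.0236 of the mass, i.e. 2.36%.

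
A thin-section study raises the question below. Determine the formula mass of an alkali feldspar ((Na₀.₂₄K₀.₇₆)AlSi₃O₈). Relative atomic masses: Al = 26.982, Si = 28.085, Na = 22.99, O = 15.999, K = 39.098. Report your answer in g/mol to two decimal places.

M = 0.24·22.99 + 0.76·39.098 + 1·26.982 + 3·28.085 + 8·15.999

274.46 g/mol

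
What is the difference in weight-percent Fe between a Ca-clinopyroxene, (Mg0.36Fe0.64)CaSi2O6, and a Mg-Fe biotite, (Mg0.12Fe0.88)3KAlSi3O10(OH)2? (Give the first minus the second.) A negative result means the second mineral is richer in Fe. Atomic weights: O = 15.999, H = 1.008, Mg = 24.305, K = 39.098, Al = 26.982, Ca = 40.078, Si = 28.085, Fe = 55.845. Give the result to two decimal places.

-14.36 percentage points

M((Mg0.36Fe0.64)CaSi2O6) = 236.733 g/mol, so wt% Fe = 35.741/236.733 × 100 = 15.10%.
M((Mg0.12Fe0.88)3KAlSi3O10(OH)2) = 500.520 g/mol, so wt% Fe = 147.431/500.520 × 100 = 29.46%.
15.10 − 29.46 = -14.36 pp.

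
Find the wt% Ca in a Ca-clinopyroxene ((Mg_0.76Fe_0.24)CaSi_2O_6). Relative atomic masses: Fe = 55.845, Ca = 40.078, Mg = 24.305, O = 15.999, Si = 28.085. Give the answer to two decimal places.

M((Mg_0.76Fe_0.24)CaSi_2O_6) = 224.117 g/mol.
Ca contributes 1 × 40.078 = 40.078 g per mole.
40.078/224.117 = 0.1788 → 17.88%.

17.88 wt%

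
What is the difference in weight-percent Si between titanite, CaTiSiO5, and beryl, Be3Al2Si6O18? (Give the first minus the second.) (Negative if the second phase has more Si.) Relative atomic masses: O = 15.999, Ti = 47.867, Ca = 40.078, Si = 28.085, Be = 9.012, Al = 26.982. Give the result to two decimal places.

-17.02 percentage points

First mineral: 28.085 g Si in 196.025 g formula = 14.33 wt% Si.
Second mineral: 168.510 g Si in 537.492 g formula = 31.35 wt% Si.
14.33% − 31.35% gives a difference of -17.02 percentage points.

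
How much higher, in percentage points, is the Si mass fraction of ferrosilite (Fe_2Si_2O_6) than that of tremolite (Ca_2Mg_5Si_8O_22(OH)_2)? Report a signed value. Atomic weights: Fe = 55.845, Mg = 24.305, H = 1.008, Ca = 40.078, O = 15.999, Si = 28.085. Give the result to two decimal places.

-6.37 percentage points

M(Fe_2Si_2O_6) = 263.854 g/mol, so wt% Si = 56.170/263.854 × 100 = 21.29%.
M(Ca_2Mg_5Si_8O_22(OH)_2) = 812.353 g/mol, so wt% Si = 224.680/812.353 × 100 = 27.66%.
21.29 − 27.66 = -6.37 pp.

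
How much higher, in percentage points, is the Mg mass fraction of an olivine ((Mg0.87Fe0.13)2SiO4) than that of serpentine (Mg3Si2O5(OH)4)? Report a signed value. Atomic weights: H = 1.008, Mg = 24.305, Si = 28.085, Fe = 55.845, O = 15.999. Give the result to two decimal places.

2.09 percentage points

First mineral: 42.291 g Mg in 148.891 g formula = 28.40 wt% Mg.
Second mineral: 72.915 g Mg in 277.108 g formula = 26.31 wt% Mg.
28.40% − 26.31% gives a difference of 2.09 percentage points.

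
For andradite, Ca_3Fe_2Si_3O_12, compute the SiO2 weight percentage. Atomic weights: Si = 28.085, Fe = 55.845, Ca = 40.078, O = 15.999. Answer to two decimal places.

35.47 wt%

M(Ca_3Fe_2Si_3O_12) = 508.167 g/mol; M(SiO2) = 60.083 g/mol.
Moles SiO2 per formula unit = 3 Si ÷ 1 = 3.0000.
SiO2 fraction = (3.0000 × 60.083) / 508.167 = 180.249/508.167 = 0.3547.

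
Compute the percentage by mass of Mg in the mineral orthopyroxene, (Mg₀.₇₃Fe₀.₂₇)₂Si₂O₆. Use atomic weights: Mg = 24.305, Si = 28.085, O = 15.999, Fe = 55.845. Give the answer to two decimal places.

16.29 weight percent

Formula mass = 1.46×24.305 + 0.54×55.845 + 2×28.085 + 6×15.999 = 217.806 g/mol, of which 35.485 g is Mg.
So Mg makes up 35.485/217.806 = 0.1629 of the mass, i.e. 16.29%.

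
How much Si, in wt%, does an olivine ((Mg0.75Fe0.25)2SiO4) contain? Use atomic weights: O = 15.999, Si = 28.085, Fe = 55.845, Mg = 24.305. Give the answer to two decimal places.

Molar mass of (Mg0.75Fe0.25)2SiO4: 1.50·24.305 + 0.50·55.845 + 1·28.085 + 4·15.999 = 156.461 g/mol.
Mass of Si per formula unit: 1 × 28.085 = 28.085 g.
Weight fraction Si = 28.085 / 156.461 = 0.1795.

17.95 wt%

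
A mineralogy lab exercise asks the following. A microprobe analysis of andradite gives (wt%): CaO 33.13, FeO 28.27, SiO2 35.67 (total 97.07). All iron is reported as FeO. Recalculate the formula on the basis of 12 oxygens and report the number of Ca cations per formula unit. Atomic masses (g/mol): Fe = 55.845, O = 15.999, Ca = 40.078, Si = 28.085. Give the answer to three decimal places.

CaO: 33.13/56.077 = 0.59079 mol → 0.59079 mol Ca, 0.59079 mol O.
FeO: 28.27/71.844 = 0.39349 mol → 0.39349 mol Fe, 0.39349 mol O.
SiO2: 35.67/60.083 = 0.59368 mol → 0.59368 mol Si, 1.18736 mol O.
Total oxygen = 2.17164 mol. Normalization factor = 12/2.17164 = 5.52578.
Ca per 12 O = 0.59079 × 5.52578 = 3.265.

3.265 Ca apfu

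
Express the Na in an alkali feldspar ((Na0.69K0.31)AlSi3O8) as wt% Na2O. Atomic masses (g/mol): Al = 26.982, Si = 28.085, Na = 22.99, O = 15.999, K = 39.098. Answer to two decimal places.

Molar mass of (Na0.69K0.31)AlSi3O8 = 0.69*22.99 + 0.31*39.098 + 1*26.982 + 3*28.085 + 8*15.999 = 267.212 g/mol.
Each formula unit contains 0.69 Na, equivalent to 0.69/2 = 0.3450 mol Na2O.
M(Na2O) = 2×22.99 + 1×15.999 = 61.979 g/mol.
Mass of Na2O per formula unit = 0.3450 × 61.979 = 21.383 g.
Na2O wt% = 21.383 / 267.212 × 100 = 8.00%.

8.00 wt%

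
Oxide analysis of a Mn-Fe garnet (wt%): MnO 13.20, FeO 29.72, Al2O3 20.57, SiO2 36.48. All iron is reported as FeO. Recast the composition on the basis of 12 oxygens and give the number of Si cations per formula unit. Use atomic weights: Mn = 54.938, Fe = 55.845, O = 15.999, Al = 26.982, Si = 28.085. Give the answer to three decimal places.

MnO: 13.20/70.937 = 0.18608 mol → 0.18608 mol Mn, 0.18608 mol O.
FeO: 29.72/71.844 = 0.41367 mol → 0.41367 mol Fe, 0.41367 mol O.
Al2O3: 20.57/101.961 = 0.20174 mol → 0.40348 mol Al, 0.60522 mol O.
SiO2: 36.48/60.083 = 0.60716 mol → 0.60716 mol Si, 1.21432 mol O.
Total oxygen = 2.41929 mol. Normalization factor = 12/2.41929 = 4.96013.
Si per 12 O = 0.60716 × 4.96013 = 3.012.

3.012 Si apfu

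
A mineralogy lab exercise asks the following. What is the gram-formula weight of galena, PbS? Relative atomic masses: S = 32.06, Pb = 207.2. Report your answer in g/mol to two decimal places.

239.26 g/mol

Pb: 1 × 207.2 = 207.2000
S: 1 × 32.06 = 32.0600
Summing the contributions gives the formula mass.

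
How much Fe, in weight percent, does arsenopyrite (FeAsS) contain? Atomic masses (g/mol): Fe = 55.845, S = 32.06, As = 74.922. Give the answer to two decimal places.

Formula mass = 1×55.845 + 1×74.922 + 1×32.06 = 162.827 g/mol, of which 55.845 g is Fe.
So Fe makes up 55.845/162.827 = 0.3430 of the mass, i.e. 34.30%.

34.30 weight percent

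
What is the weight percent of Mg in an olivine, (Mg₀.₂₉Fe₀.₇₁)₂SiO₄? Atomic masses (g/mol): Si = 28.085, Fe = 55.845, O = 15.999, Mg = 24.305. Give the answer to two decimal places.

7.60 wt%

M((Mg₀.₂₉Fe₀.₇₁)₂SiO₄) = 185.478 g/mol.
Mg contributes 0.58 × 24.305 = 14.097 g per mole.
14.097/185.478 = 0.0760 → 7.60%.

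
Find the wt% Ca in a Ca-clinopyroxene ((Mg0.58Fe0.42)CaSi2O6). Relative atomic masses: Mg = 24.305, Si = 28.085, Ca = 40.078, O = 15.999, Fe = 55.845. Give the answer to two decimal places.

Molar mass of (Mg0.58Fe0.42)CaSi2O6: 0.58·24.305 + 0.42·55.845 + 1·40.078 + 2·28.085 + 6·15.999 = 229.794 g/mol.
Mass of Ca per formula unit: 1 × 40.078 = 40.078 g.
Weight fraction Ca = 40.078 / 229.794 = 0.1744.

17.44 weight percent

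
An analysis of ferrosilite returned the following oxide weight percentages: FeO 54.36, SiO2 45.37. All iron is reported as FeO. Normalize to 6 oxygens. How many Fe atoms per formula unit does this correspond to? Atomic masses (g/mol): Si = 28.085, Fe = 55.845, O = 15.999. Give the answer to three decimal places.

FeO: 54.36/71.844 = 0.75664 mol → 0.75664 mol Fe, 0.75664 mol O.
SiO2: 45.37/60.083 = 0.75512 mol → 0.75512 mol Si, 1.51024 mol O.
Total oxygen = 2.26688 mol. Normalization factor = 6/2.26688 = 2.64681.
Fe per 6 O = 0.75664 × 2.64681 = 2.003.

2.003 Fe apfu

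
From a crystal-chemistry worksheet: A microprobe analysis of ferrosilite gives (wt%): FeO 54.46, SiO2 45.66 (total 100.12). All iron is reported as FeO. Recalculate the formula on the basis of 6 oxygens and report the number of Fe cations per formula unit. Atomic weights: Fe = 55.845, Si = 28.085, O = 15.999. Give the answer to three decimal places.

1.997 Fe apfu

54.46 wt% FeO ÷ 71.844 g/mol = 0.75803 mol, giving 0.75803 Fe and 0.75803 O.
45.66 wt% SiO2 ÷ 60.083 g/mol = 0.75995 mol, giving 0.75995 Si and 1.51990 O.
Oxygen sums to 2.27793; scaling by 6/2.27793 = 2.63397 puts the formula on 6 O.
Fe: 0.75803 × 2.63397 = 1.997 atoms per formula unit.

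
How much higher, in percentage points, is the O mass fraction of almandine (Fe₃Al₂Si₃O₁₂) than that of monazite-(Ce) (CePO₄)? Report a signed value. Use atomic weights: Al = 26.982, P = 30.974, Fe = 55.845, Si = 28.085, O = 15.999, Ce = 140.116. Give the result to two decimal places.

M(Fe₃Al₂Si₃O₁₂) = 497.742 g/mol, so wt% O = 191.988/497.742 × 100 = 38.57%.
M(CePO₄) = 235.086 g/mol, so wt% O = 63.996/235.086 × 100 = 27.22%.
38.57 − 27.22 = 11.35 pp.

11.35 percentage points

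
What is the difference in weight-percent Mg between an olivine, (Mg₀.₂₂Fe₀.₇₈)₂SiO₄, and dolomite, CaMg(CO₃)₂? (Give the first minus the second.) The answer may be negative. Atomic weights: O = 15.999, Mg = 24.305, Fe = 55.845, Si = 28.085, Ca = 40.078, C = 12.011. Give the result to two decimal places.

M((Mg₀.₂₂Fe₀.₇₈)₂SiO₄) = 189.893 g/mol, so wt% Mg = 10.694/189.893 × 100 = 5.63%.
M(CaMg(CO₃)₂) = 184.399 g/mol, so wt% Mg = 24.305/184.399 × 100 = 13.18%.
5.63 − 13.18 = -7.55 pp.

-7.55 percentage points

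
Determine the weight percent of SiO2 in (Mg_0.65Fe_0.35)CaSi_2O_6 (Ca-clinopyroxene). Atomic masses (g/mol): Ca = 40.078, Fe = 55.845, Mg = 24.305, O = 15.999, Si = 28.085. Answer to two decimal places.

Formula mass = 227.586 g/mol.
2 Si → 2.0000 mol SiO2 per formula unit; M(SiO2) = 60.083, so SiO2 mass = 120.166 g.
120.166/227.586 × 100 = 52.80 wt%.

52.80 wt%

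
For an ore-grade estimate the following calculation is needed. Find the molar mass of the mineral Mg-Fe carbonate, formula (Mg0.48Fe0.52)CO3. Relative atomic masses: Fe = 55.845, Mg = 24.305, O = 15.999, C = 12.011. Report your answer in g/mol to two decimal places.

M = 0.48·24.305 + 0.52·55.845 + 1·12.011 + 3·15.999

100.71 g/mol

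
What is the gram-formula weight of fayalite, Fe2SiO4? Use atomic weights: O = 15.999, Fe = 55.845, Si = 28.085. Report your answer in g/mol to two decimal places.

M = 2*55.845 + 1*28.085 + 4*15.999

203.77 g/mol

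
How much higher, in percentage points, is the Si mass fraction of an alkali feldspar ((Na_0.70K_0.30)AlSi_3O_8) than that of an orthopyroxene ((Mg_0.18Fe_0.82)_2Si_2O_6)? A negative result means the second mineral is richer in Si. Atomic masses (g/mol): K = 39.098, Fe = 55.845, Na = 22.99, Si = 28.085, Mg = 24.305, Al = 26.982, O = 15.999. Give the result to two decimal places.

9.30 percentage points

Si in (Na_0.70K_0.30)AlSi_3O_8: molar mass 267.051 g/mol; 3×28.085 = 84.255 g → 31.55 wt%.
Si in (Mg_0.18Fe_0.82)_2Si_2O_6: molar mass 252.500 g/mol; 2×28.085 = 56.170 g → 22.25 wt%.
Difference = 31.55 − 22.25 = 9.30 percentage points.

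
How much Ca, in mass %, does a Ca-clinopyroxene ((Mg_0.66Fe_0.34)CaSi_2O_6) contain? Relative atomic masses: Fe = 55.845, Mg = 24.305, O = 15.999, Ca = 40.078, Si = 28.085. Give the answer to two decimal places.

M((Mg_0.66Fe_0.34)CaSi_2O_6) = 227.271 g/mol.
Ca contributes 1 × 40.078 = 40.078 g per mole.
40.078/227.271 = 0.1763 → 17.63%.

17.63 mass %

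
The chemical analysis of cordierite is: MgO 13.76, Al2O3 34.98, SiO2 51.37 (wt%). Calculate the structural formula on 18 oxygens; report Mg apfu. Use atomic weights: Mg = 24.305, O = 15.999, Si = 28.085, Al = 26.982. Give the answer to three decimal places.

MgO: 13.76/40.304 = 0.34141 mol → 0.34141 mol Mg, 0.34141 mol O.
Al2O3: 34.98/101.961 = 0.34307 mol → 0.68614 mol Al, 1.02921 mol O.
SiO2: 51.37/60.083 = 0.85498 mol → 0.85498 mol Si, 1.70996 mol O.
Total oxygen = 3.08058 mol. Normalization factor = 18/3.08058 = 5.84306.
Mg per 18 O = 0.34141 × 5.84306 = 1.995.

1.995 Mg apfu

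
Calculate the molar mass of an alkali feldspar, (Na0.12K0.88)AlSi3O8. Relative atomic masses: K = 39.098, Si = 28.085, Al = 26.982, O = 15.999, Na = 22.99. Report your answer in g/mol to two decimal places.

276.39 g/mol

M = 0.12(22.99) + 0.88(39.098) + 1(26.982) + 3(28.085) + 8(15.999)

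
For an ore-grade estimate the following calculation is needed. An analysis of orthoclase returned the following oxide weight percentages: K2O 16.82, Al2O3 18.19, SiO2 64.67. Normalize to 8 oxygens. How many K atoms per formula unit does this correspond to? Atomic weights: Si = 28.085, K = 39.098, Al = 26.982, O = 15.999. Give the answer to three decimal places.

0.997 K apfu

K2O: 16.82/94.195 = 0.17857 mol → 0.35714 mol K, 0.17857 mol O.
Al2O3: 18.19/101.961 = 0.17840 mol → 0.35680 mol Al, 0.53520 mol O.
SiO2: 64.67/60.083 = 1.07634 mol → 1.07634 mol Si, 2.15268 mol O.
Total oxygen = 2.86645 mol. Normalization factor = 8/2.86645 = 2.79091.
K per 8 O = 0.35714 × 2.79091 = 0.997.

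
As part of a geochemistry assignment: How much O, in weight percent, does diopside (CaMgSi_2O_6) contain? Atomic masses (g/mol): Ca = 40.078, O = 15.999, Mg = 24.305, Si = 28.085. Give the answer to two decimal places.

Molar mass of CaMgSi_2O_6: 1*40.078 + 1*24.305 + 2*28.085 + 6*15.999 = 216.547 g/mol.
Mass of O per formula unit: 6 × 15.999 = 95.994 g.
Weight fraction O = 95.994 / 216.547 = 0.4433.

44.33 weight percent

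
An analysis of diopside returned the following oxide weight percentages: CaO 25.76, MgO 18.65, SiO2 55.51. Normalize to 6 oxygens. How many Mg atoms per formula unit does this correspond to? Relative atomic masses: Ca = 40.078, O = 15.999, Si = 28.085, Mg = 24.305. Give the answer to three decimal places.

1.002 Mg apfu

25.76 wt% CaO ÷ 56.077 g/mol = 0.45937 mol, giving 0.45937 Ca and 0.45937 O.
18.65 wt% MgO ÷ 40.304 g/mol = 0.46273 mol, giving 0.46273 Mg and 0.46273 O.
55.51 wt% SiO2 ÷ 60.083 g/mol = 0.92389 mol, giving 0.92389 Si and 1.84778 O.
Oxygen sums to 2.76988; scaling by 6/2.76988 = 2.16616 puts the formula on 6 O.
Mg: 0.46273 × 2.16616 = 1.002 atoms per formula unit.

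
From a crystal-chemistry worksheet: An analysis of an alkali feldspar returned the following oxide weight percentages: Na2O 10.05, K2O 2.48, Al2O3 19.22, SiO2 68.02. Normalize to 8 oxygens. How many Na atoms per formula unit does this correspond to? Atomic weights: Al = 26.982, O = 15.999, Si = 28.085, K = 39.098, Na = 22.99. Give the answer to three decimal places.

0.860 Na apfu

10.05 wt% Na2O ÷ 61.979 g/mol = 0.16215 mol, giving 0.32430 Na and 0.16215 O.
2.48 wt% K2O ÷ 94.195 g/mol = 0.02633 mol, giving 0.05266 K and 0.02633 O.
19.22 wt% Al2O3 ÷ 101.961 g/mol = 0.18850 mol, giving 0.37700 Al and 0.56550 O.
68.02 wt% SiO2 ÷ 60.083 g/mol = 1.13210 mol, giving 1.13210 Si and 2.26420 O.
Oxygen sums to 3.01818; scaling by 8/3.01818 = 2.65060 puts the formula on 8 O.
Na: 0.32430 × 2.65060 = 0.860 atoms per formula unit.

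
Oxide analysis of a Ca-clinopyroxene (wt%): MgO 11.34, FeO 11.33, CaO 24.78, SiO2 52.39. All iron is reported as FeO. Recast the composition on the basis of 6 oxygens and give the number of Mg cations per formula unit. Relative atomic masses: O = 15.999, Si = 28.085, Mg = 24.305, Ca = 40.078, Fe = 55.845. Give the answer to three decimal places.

MgO (M=40.304): mol = 0.28136; Mg = 0.28136, O = 0.28136.
FeO (M=71.844): mol = 0.15770; Fe = 0.15770, O = 0.15770.
CaO (M=56.077): mol = 0.44189; Ca = 0.44189, O = 0.44189.
SiO2 (M=60.083): mol = 0.87196; Si = 0.87196, O = 1.74392.
ΣO = 2.62487; factor = 6/ΣO = 2.28583.
Mg apfu = 0.28136 × 2.28583 = 0.643.

0.643 Mg apfu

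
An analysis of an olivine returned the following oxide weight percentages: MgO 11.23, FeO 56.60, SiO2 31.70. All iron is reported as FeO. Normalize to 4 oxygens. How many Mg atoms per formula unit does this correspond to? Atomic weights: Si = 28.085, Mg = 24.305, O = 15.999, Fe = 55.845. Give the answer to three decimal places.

MgO (M=40.304): mol = 0.27863; Mg = 0.27863, O = 0.27863.
FeO (M=71.844): mol = 0.78782; Fe = 0.78782, O = 0.78782.
SiO2 (M=60.083): mol = 0.52760; Si = 0.52760, O = 1.05520.
ΣO = 2.12165; factor = 4/ΣO = 1.88533.
Mg apfu = 0.27863 × 1.88533 = 0.525.

0.525 Mg apfu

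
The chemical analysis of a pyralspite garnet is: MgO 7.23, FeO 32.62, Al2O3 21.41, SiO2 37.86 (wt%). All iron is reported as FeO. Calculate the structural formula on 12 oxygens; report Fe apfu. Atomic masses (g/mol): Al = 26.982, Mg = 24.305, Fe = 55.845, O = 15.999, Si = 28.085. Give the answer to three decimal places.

2.159 Fe apfu

7.23 wt% MgO ÷ 40.304 g/mol = 0.17939 mol, giving 0.17939 Mg and 0.17939 O.
32.62 wt% FeO ÷ 71.844 g/mol = 0.45404 mol, giving 0.45404 Fe and 0.45404 O.
21.41 wt% Al2O3 ÷ 101.961 g/mol = 0.20998 mol, giving 0.41996 Al and 0.62994 O.
37.86 wt% SiO2 ÷ 60.083 g/mol = 0.63013 mol, giving 0.63013 Si and 1.26026 O.
Oxygen sums to 2.52363; scaling by 12/2.52363 = 4.75506 puts the formula on 12 O.
Fe: 0.45404 × 4.75506 = 2.159 atoms per formula unit.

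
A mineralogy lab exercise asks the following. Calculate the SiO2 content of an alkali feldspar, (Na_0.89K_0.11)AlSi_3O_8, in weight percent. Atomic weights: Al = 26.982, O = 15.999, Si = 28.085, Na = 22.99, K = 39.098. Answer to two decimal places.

68.28 wt%

Molar mass of (Na_0.89K_0.11)AlSi_3O_8 = 0.89*22.99 + 0.11*39.098 + 1*26.982 + 3*28.085 + 8*15.999 = 263.991 g/mol.
Each formula unit contains 3 Si, equivalent to 3/1 = 3.0000 mol SiO2.
M(SiO2) = 1×28.085 + 2×15.999 = 60.083 g/mol.
Mass of SiO2 per formula unit = 3.0000 × 60.083 = 180.249 g.
SiO2 wt% = 180.249 / 263.991 × 100 = 68.28%.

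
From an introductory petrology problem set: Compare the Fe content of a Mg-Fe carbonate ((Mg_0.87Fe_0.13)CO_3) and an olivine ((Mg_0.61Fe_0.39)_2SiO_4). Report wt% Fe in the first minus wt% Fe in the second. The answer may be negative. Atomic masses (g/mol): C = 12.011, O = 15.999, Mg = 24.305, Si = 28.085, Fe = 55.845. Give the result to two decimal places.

First mineral: 7.260 g Fe in 88.413 g formula = 8.21 wt% Fe.
Second mineral: 43.559 g Fe in 165.292 g formula = 26.35 wt% Fe.
8.21% − 26.35% gives a difference of -18.14 percentage points.

-18.14 percentage points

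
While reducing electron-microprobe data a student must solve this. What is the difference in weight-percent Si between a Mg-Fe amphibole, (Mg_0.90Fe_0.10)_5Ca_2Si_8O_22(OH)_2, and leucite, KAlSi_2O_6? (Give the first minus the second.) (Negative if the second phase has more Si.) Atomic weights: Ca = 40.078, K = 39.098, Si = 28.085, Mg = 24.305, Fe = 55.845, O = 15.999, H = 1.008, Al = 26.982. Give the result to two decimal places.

First mineral: 224.680 g Si in 828.123 g formula = 27.13 wt% Si.
Second mineral: 56.170 g Si in 218.244 g formula = 25.74 wt% Si.
27.13% − 25.74% gives a difference of 1.39 percentage points.

1.39 percentage points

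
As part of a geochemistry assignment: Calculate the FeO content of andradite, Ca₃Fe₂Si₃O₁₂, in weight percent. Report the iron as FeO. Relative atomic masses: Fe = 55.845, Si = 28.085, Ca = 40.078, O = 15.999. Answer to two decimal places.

Formula mass = 508.167 g/mol.
2 Fe → 2.0000 mol FeO per formula unit; M(FeO) = 71.844, so FeO mass = 143.688 g.
143.688/508.167 × 100 = 28.28 wt%.

28.28 wt%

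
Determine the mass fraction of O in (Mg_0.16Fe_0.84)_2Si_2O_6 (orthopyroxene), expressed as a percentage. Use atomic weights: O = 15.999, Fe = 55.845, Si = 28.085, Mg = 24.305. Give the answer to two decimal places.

37.83 wt%

M((Mg_0.16Fe_0.84)_2Si_2O_6) = 253.761 g/mol.
O contributes 6 × 15.999 = 95.994 g per mole.
95.994/253.761 = 0.3783 → 37.83%.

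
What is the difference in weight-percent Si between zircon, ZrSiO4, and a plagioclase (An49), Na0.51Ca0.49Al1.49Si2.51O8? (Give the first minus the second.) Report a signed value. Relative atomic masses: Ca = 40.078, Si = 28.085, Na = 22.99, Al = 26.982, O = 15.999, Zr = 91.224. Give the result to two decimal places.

Si in ZrSiO4: molar mass 183.305 g/mol; 1×28.085 = 28.085 g → 15.32 wt%.
Si in Na0.51Ca0.49Al1.49Si2.51O8: molar mass 270.052 g/mol; 2.51×28.085 = 70.493 g → 26.10 wt%.
Difference = 15.32 − 26.10 = -10.78 percentage points.

-10.78 percentage points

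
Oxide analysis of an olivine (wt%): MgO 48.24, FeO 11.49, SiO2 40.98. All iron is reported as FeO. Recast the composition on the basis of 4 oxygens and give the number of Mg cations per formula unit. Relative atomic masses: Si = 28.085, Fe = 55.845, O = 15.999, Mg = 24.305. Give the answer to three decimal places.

MgO (M=40.304): mol = 1.19690; Mg = 1.19690, O = 1.19690.
FeO (M=71.844): mol = 0.15993; Fe = 0.15993, O = 0.15993.
SiO2 (M=60.083): mol = 0.68206; Si = 0.68206, O = 1.36412.
ΣO = 2.72095; factor = 4/ΣO = 1.47007.
Mg apfu = 1.19690 × 1.47007 = 1.760.

1.760 Mg apfu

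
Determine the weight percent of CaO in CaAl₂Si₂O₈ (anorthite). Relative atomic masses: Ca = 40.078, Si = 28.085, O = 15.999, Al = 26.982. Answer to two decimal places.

Molar mass of CaAl₂Si₂O₈ = 1×40.078 + 2×26.982 + 2×28.085 + 8×15.999 = 278.204 g/mol.
Each formula unit contains 1 Ca, equivalent to 1/1 = 1.0000 mol CaO.
M(CaO) = 1×40.078 + 1×15.999 = 56.077 g/mol.
Mass of CaO per formula unit = 1.0000 × 56.077 = 56.077 g.
CaO wt% = 56.077 / 278.204 × 100 = 20.16%.

20.16 wt%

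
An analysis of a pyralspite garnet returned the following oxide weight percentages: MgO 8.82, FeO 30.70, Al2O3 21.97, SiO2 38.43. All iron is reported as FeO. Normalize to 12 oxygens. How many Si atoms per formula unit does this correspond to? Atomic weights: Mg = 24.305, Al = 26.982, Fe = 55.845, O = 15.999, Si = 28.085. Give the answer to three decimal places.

2.984 Si apfu

MgO (M=40.304): mol = 0.21884; Mg = 0.21884, O = 0.21884.
FeO (M=71.844): mol = 0.42731; Fe = 0.42731, O = 0.42731.
Al2O3 (M=101.961): mol = 0.21547; Al = 0.43094, O = 0.64641.
SiO2 (M=60.083): mol = 0.63962; Si = 0.63962, O = 1.27924.
ΣO = 2.57180; factor = 12/ΣO = 4.66599.
Si apfu = 0.63962 × 4.66599 = 2.984.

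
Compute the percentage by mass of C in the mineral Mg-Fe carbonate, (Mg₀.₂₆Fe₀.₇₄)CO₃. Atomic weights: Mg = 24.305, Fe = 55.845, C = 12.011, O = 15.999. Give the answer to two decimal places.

Molar mass of (Mg₀.₂₆Fe₀.₇₄)CO₃: 0.26·24.305 + 0.74·55.845 + 1·12.011 + 3·15.999 = 107.653 g/mol.
Mass of C per formula unit: 1 × 12.011 = 12.011 g.
Weight fraction C = 12.011 / 107.653 = 0.1116.

11.16 weight percent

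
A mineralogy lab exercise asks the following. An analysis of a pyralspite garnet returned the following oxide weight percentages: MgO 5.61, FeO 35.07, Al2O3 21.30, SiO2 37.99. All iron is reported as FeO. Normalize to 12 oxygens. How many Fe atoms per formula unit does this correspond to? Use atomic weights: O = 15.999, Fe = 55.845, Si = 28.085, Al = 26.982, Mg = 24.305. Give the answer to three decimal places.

2.326 Fe apfu

MgO (M=40.304): mol = 0.13919; Mg = 0.13919, O = 0.13919.
FeO (M=71.844): mol = 0.48814; Fe = 0.48814, O = 0.48814.
Al2O3 (M=101.961): mol = 0.20890; Al = 0.41780, O = 0.62670.
SiO2 (M=60.083): mol = 0.63229; Si = 0.63229, O = 1.26458.
ΣO = 2.51861; factor = 12/ΣO = 4.76453.
Fe apfu = 0.48814 × 4.76453 = 2.326.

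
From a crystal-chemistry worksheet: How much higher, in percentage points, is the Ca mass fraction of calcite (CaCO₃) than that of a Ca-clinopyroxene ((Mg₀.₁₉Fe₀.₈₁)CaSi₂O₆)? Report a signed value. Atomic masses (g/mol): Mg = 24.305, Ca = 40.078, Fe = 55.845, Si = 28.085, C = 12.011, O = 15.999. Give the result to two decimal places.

M(CaCO₃) = 100.086 g/mol, so wt% Ca = 40.078/100.086 × 100 = 40.04%.
M((Mg₀.₁₉Fe₀.₈₁)CaSi₂O₆) = 242.094 g/mol, so wt% Ca = 40.078/242.094 × 100 = 16.55%.
40.04 − 16.55 = 23.49 pp.

23.49 percentage points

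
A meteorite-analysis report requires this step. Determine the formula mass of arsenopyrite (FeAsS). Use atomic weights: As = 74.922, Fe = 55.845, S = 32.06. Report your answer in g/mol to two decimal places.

The formula mass is the sum 1×55.845 + 1×74.922 + 1×32.06.

162.83 g/mol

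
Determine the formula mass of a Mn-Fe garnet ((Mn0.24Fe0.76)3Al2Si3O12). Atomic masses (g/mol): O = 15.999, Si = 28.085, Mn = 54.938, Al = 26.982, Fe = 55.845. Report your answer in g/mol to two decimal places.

497.09 g/mol

Mn: 0.72 × 54.938 = 39.5554
Fe: 2.28 × 55.845 = 127.3266
Al: 2 × 26.982 = 53.9640
Si: 3 × 28.085 = 84.2550
O: 12 × 15.999 = 191.9880
Summing the contributions gives the formula mass.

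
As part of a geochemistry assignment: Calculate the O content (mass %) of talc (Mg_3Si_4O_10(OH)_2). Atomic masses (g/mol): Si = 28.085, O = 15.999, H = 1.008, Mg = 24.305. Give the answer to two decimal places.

M(Mg_3Si_4O_10(OH)_2) = 379.259 g/mol.
O contributes 12 × 15.999 = 191.988 g per mole.
191.988/379.259 = 0.5062 → 50.62%.

50.62 mass %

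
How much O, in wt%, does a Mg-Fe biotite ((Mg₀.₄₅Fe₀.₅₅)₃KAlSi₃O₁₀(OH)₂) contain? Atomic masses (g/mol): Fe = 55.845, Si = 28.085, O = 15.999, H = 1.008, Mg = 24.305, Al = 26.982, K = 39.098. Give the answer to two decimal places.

40.91 wt%

M((Mg₀.₄₅Fe₀.₅₅)₃KAlSi₃O₁₀(OH)₂) = 469.295 g/mol.
O contributes 12 × 15.999 = 191.988 g per mole.
191.988/469.295 = 0.4091 → 40.91%.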